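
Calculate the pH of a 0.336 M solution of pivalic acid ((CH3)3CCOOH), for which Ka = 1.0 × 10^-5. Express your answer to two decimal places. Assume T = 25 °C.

pH = 2.74

(CH3)3CCOOH ⇌ (CH3)3CCOO- + H+
From the ICE table, Ka = [H+]²/(0.336 − [H+]) = 1.0 × 10^-5.
Neglecting [H+] in the denominator: [H+] = √(1.0 × 10^-5 × 0.336) = 1.83 × 10^-3 M
([H+]/C₀ = 0.55% < 5%, so the approximation holds.)
pH = −log[H+] = −log(1.83 × 10^-3) = 2.74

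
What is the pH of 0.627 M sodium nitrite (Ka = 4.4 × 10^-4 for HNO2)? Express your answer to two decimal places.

pH = 8.58

NO2- is the conjugate base of the weak acid HNO2.
Kb = Kw/Ka = 1.0×10^-14 / 4.4 × 10^-4 = 2.27 × 10^-11
From the ICE table, Kb = x²/(0.627 − x) = 2.27 × 10^-11.
Since Kb ≪ C₀, x ≈ √(Kb·C₀) = 3.77 × 10^-6 M.
pOH = −log(3.77 × 10^-6) = 5.42; pH = 14.00 − 5.42 = 8.58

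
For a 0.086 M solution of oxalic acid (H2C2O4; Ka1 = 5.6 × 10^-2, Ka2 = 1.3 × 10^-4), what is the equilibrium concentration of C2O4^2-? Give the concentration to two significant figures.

First ionization gives [H+] ≈ [HC2O4-] = 4.68 × 10^-2 M.
Second step: Ka2 = [H+][C2O4^2-]/[HC2O4-] ≈ [C2O4^2-] (since [H+] ≈ [HC2O4-]).
So [C2O4^2-] ≈ Ka2.

1.3 × 10^-4 M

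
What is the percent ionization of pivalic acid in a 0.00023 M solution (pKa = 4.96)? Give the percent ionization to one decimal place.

19.6%

(CH3)3CCOOH ⇌ (CH3)3CCOO- + H+; let x = [H+] at equilibrium.
Ka = 10^(−4.96) = 1.10 × 10^-5
Solve x² + 1.1e-05x − 2.53e-09 = 0 → x = 4.51 × 10^-5 M
Fraction ionized = 4.51 × 10^-5 / 0.00023 = 0.1961 → 19.6%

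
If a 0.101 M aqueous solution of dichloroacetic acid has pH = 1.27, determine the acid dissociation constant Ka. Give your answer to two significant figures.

[H+] = 10^(-1.27) = 5.37 × 10^-2 M
At equilibrium [HA] = 0.101 − 5.37 × 10^-2 = 4.73 × 10^-2 M
Ka = [H+][A-]/[HA] = (5.37 × 10^-2)² / 4.73 × 10^-2 = 6.1 × 10^-2

Ka = 6.1 × 10^-2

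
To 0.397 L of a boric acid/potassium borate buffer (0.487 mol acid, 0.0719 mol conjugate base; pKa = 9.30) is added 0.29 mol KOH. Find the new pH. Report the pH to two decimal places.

After neutralization: n(B(OH)3) = 0.197 mol, n(B(OH)4-) = 0.362 mol.
Henderson–Hasselbalch with mole ratio 0.362/0.197: pH = 9.30 + (+0.264)

pH = 9.56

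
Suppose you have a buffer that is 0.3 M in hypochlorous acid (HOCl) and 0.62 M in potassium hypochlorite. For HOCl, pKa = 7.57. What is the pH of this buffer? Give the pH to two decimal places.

pH = 7.89

Henderson–Hasselbalch: pH = pKa + log([OCl-]/[HOCl]) = 7.57 + log(0.62/0.3)
pH = 7.57 + (+0.315) = 7.89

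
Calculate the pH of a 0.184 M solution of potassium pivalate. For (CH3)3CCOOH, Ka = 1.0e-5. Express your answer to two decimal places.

pH = 9.13

(CH3)3CCOO- is the conjugate base of the weak acid (CH3)3CCOOH.
Kb = Kw/Ka = 1.0×10^-14 / 1.0 × 10^-5 = 1.00 × 10^-9
Kb = x²/(0.184 − x) = 1.00 × 10^-9
Since Kb ≪ C₀, x ≈ √(Kb·C₀) = 1.36 × 10^-5 M.
Check: 0.0074% ionized — well under 5%, approximation valid.
pOH = −log(1.36 × 10^-5) = 4.87; pH = 14.00 − 4.87 = 9.13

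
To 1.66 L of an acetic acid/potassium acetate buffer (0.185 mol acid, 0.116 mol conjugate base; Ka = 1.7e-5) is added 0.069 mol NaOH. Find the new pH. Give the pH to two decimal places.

pH = 4.97

OH- converts CH3COOH to CH3COO-: CH3COOH → 0.116 mol, CH3COO- → 0.185 mol.
pKa = −log(1.7 × 10^-5) = 4.770
Henderson–Hasselbalch with mole ratio 0.185/0.116: pH = 4.770 + (+0.203)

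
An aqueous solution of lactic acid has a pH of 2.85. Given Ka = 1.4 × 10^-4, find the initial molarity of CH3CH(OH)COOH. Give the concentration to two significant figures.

C₀ = 1.6 × 10^-2 M

[H+] = 10^(-2.85) = 1.41 × 10^-3 M = x
Ka = x²/(C₀ − x) ⇒ C₀ = x + x²/Ka
C₀ = 1.41 × 10^-3 + (1.41 × 10^-3)²/(1.4 × 10^-4) = 1.56 × 10^-2 M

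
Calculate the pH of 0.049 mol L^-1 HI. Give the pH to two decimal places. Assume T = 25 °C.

pH = 1.31

HI is a strong acid and dissociates completely, so [H+] = 0.049 M.
pH = -log(0.049) = 1.31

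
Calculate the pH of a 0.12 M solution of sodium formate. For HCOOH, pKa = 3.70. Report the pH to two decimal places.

HCOO- is the conjugate base of the weak acid HCOOH.
Ka = 10^(−3.70) = 2.00 × 10^-4
Kb = Kw/Ka = 1.0×10^-14 / 2.00 × 10^-4 = 5.00 × 10^-11
Kb = x²/(0.12 − x) = 5.00 × 10^-11
Neglecting x in the denominator: x = √(5.00 × 10^-11 × 0.12) = 2.45 × 10^-6 M
Check: 0.002% ionized — well under 5%, approximation valid.
pOH = −log(2.45 × 10^-6) = 5.61; pH = 14.00 − 5.61 = 8.39

pH = 8.39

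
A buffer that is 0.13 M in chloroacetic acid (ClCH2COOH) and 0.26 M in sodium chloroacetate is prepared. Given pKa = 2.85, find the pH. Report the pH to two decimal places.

pH = pKa + log([A⁻]/[HA]) = 2.85 + log(0.26/0.13)
pH = 2.85 + (+0.301) = 3.15

pH = 3.15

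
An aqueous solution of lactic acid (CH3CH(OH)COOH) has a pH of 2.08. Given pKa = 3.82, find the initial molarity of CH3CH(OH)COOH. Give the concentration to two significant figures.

C₀ = 4.7 × 10^-1 M

[H+] = 10^(-2.08) = 8.32 × 10^-3 M = x
Ka = 10^(−3.82) = 1.51 × 10^-4
Ka = x²/(C₀ − x) ⇒ C₀ = x + x²/Ka
C₀ = 8.32 × 10^-3 + (8.32 × 10^-3)²/(1.51 × 10^-4) = 4.67 × 10^-1 M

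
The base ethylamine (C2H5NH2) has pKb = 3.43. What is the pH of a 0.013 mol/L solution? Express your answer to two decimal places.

pH = 11.31

C2H5NH2 + H2O ⇌ C2H5NH3+ + OH-
Kb = 10^(−3.43) = 3.72 × 10^-4
From the ICE table, Kb = x²/(0.013 − x) = 3.72 × 10^-4.
x is not negligible relative to C₀; solve x² + 0.000372·x − 4.84e-06 = 0.
x = (−Kb + √(Kb² + 4·Kb·C₀))/2 = 2.02 × 10^-3 M
pOH = −log(2.02 × 10^-3) = 2.69; pH = 14.00 − 2.69 = 11.31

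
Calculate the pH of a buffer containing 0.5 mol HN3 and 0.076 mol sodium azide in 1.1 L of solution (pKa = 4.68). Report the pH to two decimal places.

pH = pKa + log([A⁻]/[HA]) = 4.68 + log(0.076/0.5)
pH = 4.68 + (-0.818) = 3.86

pH = 3.86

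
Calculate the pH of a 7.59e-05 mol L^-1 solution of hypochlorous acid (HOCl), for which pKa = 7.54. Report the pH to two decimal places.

HOCl ⇌ OCl- + H+
Ka = 10^(−7.54) = 2.88 × 10^-8
From the ICE table, Ka = [H+]²/(7.59e-05 − [H+]) = 2.88 × 10^-8.
Since Ka ≪ C₀, [H+] ≈ √(Ka·C₀) = 1.48 × 10^-6 M.
Check: 1.9% ionized — well under 5%, approximation valid.
pH = −log[H+] = −log(1.48 × 10^-6) = 5.83

pH = 5.83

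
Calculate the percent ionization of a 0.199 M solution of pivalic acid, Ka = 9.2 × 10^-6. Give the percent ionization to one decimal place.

(CH3)3CCOOH ⇌ (CH3)3CCOO- + H+; let x = [H+] at equilibrium.
x ≈ √(Ka·C₀) = √(9.2 × 10^-6 × 0.199) = 1.35 × 10^-3 M
Fraction ionized = 1.35 × 10^-3 / 0.199 = 0.0068 → 0.7%

0.7%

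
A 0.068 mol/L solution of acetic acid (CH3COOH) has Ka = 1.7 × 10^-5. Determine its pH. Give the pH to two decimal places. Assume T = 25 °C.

CH3COOH ⇌ CH3COO- + H+
Ka = [H+]²/(0.068 − [H+]) = 1.7 × 10^-5
Neglecting [H+] in the denominator: [H+] = √(1.7 × 10^-5 × 0.068) = 1.08 × 10^-3 M
pH = −log[H+] = −log(1.08 × 10^-3) = 2.97

pH = 2.97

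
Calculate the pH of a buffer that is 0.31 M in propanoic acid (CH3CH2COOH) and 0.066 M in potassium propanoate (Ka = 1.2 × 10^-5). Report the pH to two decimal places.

pH = 4.25

pKa = −log(1.2 × 10^-5) = 4.921
Using pH = pKa + log([base]/[acid]) with [base]/[acid] = 0.066/0.31:
pH = 4.921 + (-0.672) = 4.25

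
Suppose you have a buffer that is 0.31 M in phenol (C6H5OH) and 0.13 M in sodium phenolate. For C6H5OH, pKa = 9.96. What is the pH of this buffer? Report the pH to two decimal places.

pH = 9.58

pH = pKa + log([A⁻]/[HA]) = 9.96 + log(0.13/0.31)
pH = 9.96 + (-0.377) = 9.58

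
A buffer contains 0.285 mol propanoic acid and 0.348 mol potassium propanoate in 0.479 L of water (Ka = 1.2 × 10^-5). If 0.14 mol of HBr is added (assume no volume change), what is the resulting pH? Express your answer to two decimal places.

Added H+ converts CH3CH2COO- to CH3CH2COOH: CH3CH2COOH → 0.425 mol, CH3CH2COO- → 0.208 mol.
pKa = −log(1.2 × 10^-5) = 4.921
pH = pKa + log(n_CH3CH2COO-/n_CH3CH2COOH) = 4.921 + log(0.208/0.425) = 4.921 + (-0.310)

pH = 4.61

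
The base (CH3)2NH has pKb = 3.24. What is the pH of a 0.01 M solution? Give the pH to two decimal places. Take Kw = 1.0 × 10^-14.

pH = 11.33

(CH3)2NH + H2O ⇌ (CH3)2NH2+ + OH-
Kb = 10^(−3.24) = 5.75 × 10^-4
Kb = [OH-]²/(0.01 − [OH-]) = 5.75 × 10^-4
[OH-] is not negligible relative to C₀; solve [OH-]² + 0.000575·[OH-] − 5.75e-06 = 0.
[OH-] = (−Kb + √(Kb² + 4·Kb·C₀))/2 = 2.13 × 10^-3 M
pOH = −log(2.13 × 10^-3) = 2.67; pH = 14.00 − 2.67 = 11.33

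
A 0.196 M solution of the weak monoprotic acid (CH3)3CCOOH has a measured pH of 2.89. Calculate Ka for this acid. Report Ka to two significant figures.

Ka = 8.5 × 10^-6

[H+] = 10^(-2.89) = 1.29 × 10^-3 M
At equilibrium [HA] = 0.196 − 1.29 × 10^-3 = 1.95 × 10^-1 M
Ka = [H+][A-]/[HA] = (1.29 × 10^-3)² / 1.95 × 10^-1 = 8.5 × 10^-6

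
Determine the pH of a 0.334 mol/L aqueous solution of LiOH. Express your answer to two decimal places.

pH = 13.52

LiOH is a strong base; [OH-] = 0.334 M.
pOH = -log(0.334) = 0.48
pH = 14.00 - 0.48 = 13.52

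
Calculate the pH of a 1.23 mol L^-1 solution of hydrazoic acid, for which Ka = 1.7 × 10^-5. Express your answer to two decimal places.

pH = 2.34

HN3 ⇌ N3- + H+
Ka = x²/(1.23 − x) = 1.7 × 10^-5
Since Ka ≪ C₀, x ≈ √(Ka·C₀) = 4.57 × 10^-3 M.
pH = −log[H+] = −log(4.57 × 10^-3) = 2.34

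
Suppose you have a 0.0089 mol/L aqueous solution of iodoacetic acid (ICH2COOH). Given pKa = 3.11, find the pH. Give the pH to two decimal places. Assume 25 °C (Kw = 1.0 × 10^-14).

pH = 2.64

ICH2COOH ⇌ ICH2COO- + H+
Ka = 10^(−3.11) = 7.76 × 10^-4
Ka = x²/(0.0089 − x) = 7.76 × 10^-4
Here C₀/Ka ≈ 11.5, so the small-x approximation fails. Use the quadratic:
x = [−0.000776 + √(0.000776² + 2.76e-05)]/2 = 2.27 × 10^-3 M
pH = −log(2.27 × 10^-3) = 2.64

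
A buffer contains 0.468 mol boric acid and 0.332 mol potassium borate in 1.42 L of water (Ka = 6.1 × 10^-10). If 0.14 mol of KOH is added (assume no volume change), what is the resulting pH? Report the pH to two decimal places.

After neutralization: n(B(OH)3) = 0.328 mol, n(B(OH)4-) = 0.472 mol.
pKa = −log(6.1 × 10^-10) = 9.215
Henderson–Hasselbalch with mole ratio 0.472/0.328: pH = 9.215 + (+0.158)

pH = 9.37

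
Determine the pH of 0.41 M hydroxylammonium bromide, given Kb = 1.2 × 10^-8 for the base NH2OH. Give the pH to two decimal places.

pH = 3.23

NH3OH+ is the conjugate acid of the weak base NH2OH.
Ka = Kw/Kb = 1.0×10^-14 / 1.2 × 10^-8 = 8.33 × 10^-7
From the ICE table, Ka = x²/(0.41 − x) = 8.33 × 10^-7.
Neglecting x in the denominator: x = √(8.33 × 10^-7 × 0.41) = 5.84 × 10^-4 M
Check: 0.14% ionized — well under 5%, approximation valid.
pH = −log[H+] = −log(5.84 × 10^-4) = 3.23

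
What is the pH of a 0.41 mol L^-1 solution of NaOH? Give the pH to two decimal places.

NaOH is a strong base; [OH-] = 0.41 M.
pOH = -log(0.41) = 0.39
pH = 14.00 - 0.39 = 13.61

pH = 13.61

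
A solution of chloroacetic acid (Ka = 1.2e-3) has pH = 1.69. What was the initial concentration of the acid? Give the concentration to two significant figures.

C₀ = 3.7 × 10^-1 M

[H+] = 10^(-1.69) = 2.04 × 10^-2 M = x
Ka = x²/(C₀ − x) ⇒ C₀ = x + x²/Ka
C₀ = 2.04 × 10^-2 + (2.04 × 10^-2)²/(1.2 × 10^-3) = 3.67 × 10^-1 M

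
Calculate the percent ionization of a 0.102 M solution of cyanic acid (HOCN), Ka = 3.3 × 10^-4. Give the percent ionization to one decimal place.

HOCN ⇌ OCN- + H+; let x = [H+] at equilibrium.
Ka = x²/(C₀ − x); solving the quadratic gives x = 5.64 × 10^-3 M.
Fraction ionized = 5.64 × 10^-3 / 0.102 = 0.0553 → 5.5%

5.5%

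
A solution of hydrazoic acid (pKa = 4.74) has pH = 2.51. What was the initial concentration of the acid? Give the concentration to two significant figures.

[H+] = 10^(-2.51) = 3.09 × 10^-3 M = x
Ka = 10^(−4.74) = 1.82 × 10^-5
Ka = x²/(C₀ − x) ⇒ C₀ = x + x²/Ka
C₀ = 3.09 × 10^-3 + (3.09 × 10^-3)²/(1.82 × 10^-5) = 5.28 × 10^-1 M

C₀ = 5.3 × 10^-1 M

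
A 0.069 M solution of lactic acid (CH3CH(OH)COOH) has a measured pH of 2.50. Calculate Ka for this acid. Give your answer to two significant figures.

[H+] = 10^(-2.50) = 3.16 × 10^-3 M
At equilibrium [HA] = 0.069 − 3.16 × 10^-3 = 6.58 × 10^-2 M
Ka = [H+][A-]/[HA] = (3.16 × 10^-3)² / 6.58 × 10^-2 = 1.5 × 10^-4

Ka = 1.5 × 10^-4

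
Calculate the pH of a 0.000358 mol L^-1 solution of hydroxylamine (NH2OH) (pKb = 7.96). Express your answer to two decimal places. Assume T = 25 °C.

NH2OH + H2O ⇌ NH3OH+ + OH-
Kb = 10^(−7.96) = 1.10 × 10^-8
Kb = x²/(0.000358 − x) = 1.10 × 10^-8
Since Kb ≪ C₀, x ≈ √(Kb·C₀) = 1.98 × 10^-6 M.
Check: 0.55% ionized — well under 5%, approximation valid.
pOH = −log(1.98 × 10^-6) = 5.70; pH = 14.00 − 5.70 = 8.30

pH = 8.30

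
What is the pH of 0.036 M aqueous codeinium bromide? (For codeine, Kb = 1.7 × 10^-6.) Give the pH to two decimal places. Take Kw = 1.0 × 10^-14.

pH = 4.84

C18H22NO3+ is the conjugate acid of the weak base C18H21NO3.
Ka = Kw/Kb = 1.0×10^-14 / 1.7 × 10^-6 = 5.88 × 10^-9
Ka = [H+]²/(0.036 − [H+]) = 5.88 × 10^-9
Since Ka ≪ C₀, [H+] ≈ √(Ka·C₀) = 1.45 × 10^-5 M.
pH = −log(1.45 × 10^-5) = 4.84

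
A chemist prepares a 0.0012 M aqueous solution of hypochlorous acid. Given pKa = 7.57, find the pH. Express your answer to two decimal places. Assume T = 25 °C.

HOCl ⇌ OCl- + H+
Ka = 10^(−7.57) = 2.69 × 10^-8
Ka = [H+]²/(0.0012 − [H+]) = 2.69 × 10^-8
Since Ka ≪ C₀, [H+] ≈ √(Ka·C₀) = 5.68 × 10^-6 M.
pH = −log(5.68 × 10^-6) = 5.25

pH = 5.25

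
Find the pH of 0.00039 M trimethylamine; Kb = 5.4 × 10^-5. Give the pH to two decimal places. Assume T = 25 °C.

(CH3)3N + H2O ⇌ (CH3)3NH+ + OH-
Kb = x²/(0.00039 − x) = 5.4 × 10^-5
Here C₀/Kb ≈ 7.22, so the small-x approximation fails. Use the quadratic:
x = (−Kb + √(Kb² + 4·Kb·C₀))/2 = 1.21 × 10^-4 M
pOH = −log(1.21 × 10^-4) = 3.92; pH = 14.00 − 3.92 = 10.08

pH = 10.08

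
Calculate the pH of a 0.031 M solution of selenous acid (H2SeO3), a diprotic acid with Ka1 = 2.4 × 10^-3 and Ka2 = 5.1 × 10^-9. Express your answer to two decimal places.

Since Ka1 ≫ Ka2, the first ionization dominates [H+].
Ka1 = x²/(0.031 − x) = 2.4 × 10^-3
Solving the quadratic: x = (−Ka1 + √(Ka1² + 4·Ka1·C₀))/2 = 7.51 × 10^-3 M
pH = −log(7.51 × 10^-3) = 2.12

pH = 2.12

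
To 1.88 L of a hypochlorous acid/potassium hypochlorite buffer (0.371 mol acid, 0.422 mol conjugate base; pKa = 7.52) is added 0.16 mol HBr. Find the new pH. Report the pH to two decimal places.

pH = 7.21

Added H+ converts OCl- to HOCl: HOCl → 0.531 mol, OCl- → 0.262 mol.
Henderson–Hasselbalch with mole ratio 0.262/0.531: pH = 7.52 + (-0.307)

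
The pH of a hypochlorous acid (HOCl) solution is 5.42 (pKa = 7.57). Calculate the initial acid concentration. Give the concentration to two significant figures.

[H+] = 10^(-5.42) = 3.80 × 10^-6 M = x
Ka = 10^(−7.57) = 2.69 × 10^-8
Ka = x²/(C₀ − x) ⇒ C₀ = x + x²/Ka
C₀ = 3.80 × 10^-6 + (3.80 × 10^-6)²/(2.69 × 10^-8) = 5.41 × 10^-4 M

C₀ = 5.4 × 10^-4 M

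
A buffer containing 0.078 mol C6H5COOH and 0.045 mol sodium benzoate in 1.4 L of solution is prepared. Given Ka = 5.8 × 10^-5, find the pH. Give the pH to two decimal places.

pKa = −log(5.8 × 10^-5) = 4.237
Using pH = pKa + log([base]/[acid]) with [base]/[acid] = 0.045/0.078:
pH = 4.237 + (-0.239) = 4.00

pH = 4.00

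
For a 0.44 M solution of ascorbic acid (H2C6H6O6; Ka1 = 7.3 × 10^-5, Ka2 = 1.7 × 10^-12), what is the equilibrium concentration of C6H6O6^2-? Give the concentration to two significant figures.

First ionization gives [H+] ≈ [HC6H6O6-] = 5.67 × 10^-3 M.
Second step: Ka2 = [H+][C6H6O6^2-]/[HC6H6O6-] ≈ [C6H6O6^2-] (since [H+] ≈ [HC6H6O6-]).
So [C6H6O6^2-] ≈ Ka2.

1.7 × 10^-12 M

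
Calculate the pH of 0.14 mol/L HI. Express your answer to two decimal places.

pH = 0.85

HI is a strong acid and dissociates completely, so [H+] = 0.14 M.
pH = -log(0.14) = 0.85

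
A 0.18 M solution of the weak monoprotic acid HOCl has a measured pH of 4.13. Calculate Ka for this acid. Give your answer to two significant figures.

[H+] = 10^(-4.13) = 7.41 × 10^-5 M
At equilibrium [HA] = 0.18 − 7.41 × 10^-5 = 1.80 × 10^-1 M
Ka = [H+][A-]/[HA] = (7.41 × 10^-5)² / 1.80 × 10^-1 = 3.1 × 10^-8

Ka = 3.1 × 10^-8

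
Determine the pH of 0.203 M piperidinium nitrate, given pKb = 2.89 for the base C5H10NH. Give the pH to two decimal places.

C5H10NH2+ is the conjugate acid of the weak base C5H10NH.
Kb = 10^(−2.89) = 1.29 × 10^-3
Ka = Kw/Kb = 1.0×10^-14 / 1.29 × 10^-3 = 7.75 × 10^-12
Let x = [H+] at equilibrium. Ka = x²/(0.203 − x).
Assume x ≪ 0.203: x ≈ √(7.75 × 10^-12 × 0.203) = 1.25 × 10^-6 M
pH = −log(1.25 × 10^-6) = 5.90

pH = 5.90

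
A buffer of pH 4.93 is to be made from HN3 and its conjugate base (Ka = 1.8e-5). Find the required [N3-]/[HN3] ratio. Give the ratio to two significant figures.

ratio = 1.5

pKa = -log(1.8 × 10^-5) = 4.745
pH = pKa + log(r) ⇒ log(r) = 4.93 − 4.745 = +0.185
r = [N3-]/[HN3] = 10^(+0.185) = 1.53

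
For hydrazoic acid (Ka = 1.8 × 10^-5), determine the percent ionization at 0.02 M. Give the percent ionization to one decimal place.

3.0%

HN3 ⇌ N3- + H+; let x = [H+] at equilibrium.
x ≈ √(Ka·C₀) = √(1.8 × 10^-5 × 0.02) = 6.00 × 10^-4 M
Fraction ionized = 6.00 × 10^-4 / 0.02 = 0.0300 → 3.0%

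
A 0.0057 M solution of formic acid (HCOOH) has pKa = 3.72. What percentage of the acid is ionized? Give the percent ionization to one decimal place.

16.7%

HCOOH ⇌ HCOO- + H+; let x = [H+] at equilibrium.
Ka = 10^(−3.72) = 1.91 × 10^-4
Solve x² + 0.000191x − 1.09e-06 = 0 → x = 9.52 × 10^-4 M
Fraction ionized = 9.52 × 10^-4 / 0.0057 = 0.1670 → 16.7%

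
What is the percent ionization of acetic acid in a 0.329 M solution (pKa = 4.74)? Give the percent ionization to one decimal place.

0.7%

CH3COOH ⇌ CH3COO- + H+; let x = [H+] at equilibrium.
Ka = 10^(−4.74) = 1.82 × 10^-5
x ≈ √(Ka·C₀) = √(1.82 × 10^-5 × 0.329) = 2.45 × 10^-3 M
Fraction ionized = 2.45 × 10^-3 / 0.329 = 0.0074 → 0.7%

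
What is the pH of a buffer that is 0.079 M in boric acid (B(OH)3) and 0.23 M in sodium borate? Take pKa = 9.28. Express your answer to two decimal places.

Using pH = pKa + log([base]/[acid]) with [base]/[acid] = 0.23/0.079:
pH = 9.28 + (+0.464) = 9.74

pH = 9.74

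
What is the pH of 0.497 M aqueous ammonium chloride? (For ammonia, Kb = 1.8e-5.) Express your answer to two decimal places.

pH = 4.78

NH4+ is the conjugate acid of the weak base NH3.
Ka = Kw/Kb = 1.0×10^-14 / 1.8 × 10^-5 = 5.56 × 10^-10
Let x = [H+] at equilibrium. Ka = x²/(0.497 − x).
Neglecting x in the denominator: x = √(5.56 × 10^-10 × 0.497) = 1.66 × 10^-5 M
pH = −log(1.66 × 10^-5) = 4.78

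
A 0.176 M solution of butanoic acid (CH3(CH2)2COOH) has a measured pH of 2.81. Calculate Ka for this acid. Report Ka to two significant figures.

[H+] = 10^(-2.81) = 1.55 × 10^-3 M
At equilibrium [HA] = 0.176 − 1.55 × 10^-3 = 1.74 × 10^-1 M
Ka = [H+][A-]/[HA] = (1.55 × 10^-3)² / 1.74 × 10^-1 = 1.4 × 10^-5

Ka = 1.4 × 10^-5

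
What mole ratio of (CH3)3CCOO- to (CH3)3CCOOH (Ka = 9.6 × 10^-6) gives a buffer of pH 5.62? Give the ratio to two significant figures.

pKa = -log(9.6 × 10^-6) = 5.018
pH = pKa + log(r) ⇒ log(r) = 5.62 − 5.018 = +0.602
r = [(CH3)3CCOO-]/[(CH3)3CCOOH] = 10^(+0.602) = 4

ratio = 4.0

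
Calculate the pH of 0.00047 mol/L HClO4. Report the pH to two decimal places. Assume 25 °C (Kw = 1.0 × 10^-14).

HClO4 is a strong acid and dissociates completely, so [H+] = 0.00047 M.
pH = -log(0.00047) = 3.33

pH = 3.33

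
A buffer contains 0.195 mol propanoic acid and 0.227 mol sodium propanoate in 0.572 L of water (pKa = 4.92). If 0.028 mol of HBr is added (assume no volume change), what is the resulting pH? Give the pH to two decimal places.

Added H+ converts CH3CH2COO- to CH3CH2COOH: CH3CH2COOH → 0.223 mol, CH3CH2COO- → 0.199 mol.
pH = pKa + log(n_CH3CH2COO-/n_CH3CH2COOH) = 4.92 + log(0.199/0.223) = 4.92 + (-0.049)

pH = 4.87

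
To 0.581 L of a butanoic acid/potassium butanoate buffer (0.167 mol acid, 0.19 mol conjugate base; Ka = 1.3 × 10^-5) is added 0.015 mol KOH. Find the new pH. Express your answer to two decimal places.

pH = 5.02

OH- converts CH3(CH2)2COOH to CH3(CH2)2COO-: CH3(CH2)2COOH → 0.152 mol, CH3(CH2)2COO- → 0.205 mol.
pKa = −log(1.3 × 10^-5) = 4.886
pH = pKa + log(n_CH3(CH2)2COO-/n_CH3(CH2)2COOH) = 4.886 + log(0.205/0.152) = 4.886 + (+0.130)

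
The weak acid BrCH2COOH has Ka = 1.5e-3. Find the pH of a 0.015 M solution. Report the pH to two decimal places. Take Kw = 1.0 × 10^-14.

BrCH2COOH ⇌ BrCH2COO- + H+
From the ICE table, Ka = [H+]²/(0.015 − [H+]) = 1.5 × 10^-3.
Here C₀/Ka ≈ 10, so the small-[H+] approximation fails. Use the quadratic:
[H+] = (−Ka + √(Ka² + 4·Ka·C₀))/2 = 4.05 × 10^-3 M
pH = −log(4.05 × 10^-3) = 2.39

pH = 2.39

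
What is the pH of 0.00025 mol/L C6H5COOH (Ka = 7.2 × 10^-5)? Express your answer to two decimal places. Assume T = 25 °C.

C6H5COOH ⇌ C6H5COO- + H+
Ka = x²/(0.00025 − x) = 7.2 × 10^-5
Here C₀/Ka ≈ 3.47, so the small-x approximation fails. Use the quadratic:
x = (−Ka + √(Ka² + 4·Ka·C₀))/2 = 1.03 × 10^-4 M
pH = −log[H+] = −log(1.03 × 10^-4) = 3.99

pH = 3.99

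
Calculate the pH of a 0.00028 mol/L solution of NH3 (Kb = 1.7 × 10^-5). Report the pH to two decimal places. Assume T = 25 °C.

NH3 + H2O ⇌ NH4+ + OH-
From the ICE table, Kb = [OH-]²/(0.00028 − [OH-]) = 1.7 × 10^-5.
[OH-] is not negligible relative to C₀; solve [OH-]² + 1.7e-05·[OH-] − 4.76e-09 = 0.
[OH-] = (−Kb + √(Kb² + 4·Kb·C₀))/2 = 6.10 × 10^-5 M
pOH = −log(6.10 × 10^-5) = 4.21; pH = 14.00 − 4.21 = 9.79

pH = 9.79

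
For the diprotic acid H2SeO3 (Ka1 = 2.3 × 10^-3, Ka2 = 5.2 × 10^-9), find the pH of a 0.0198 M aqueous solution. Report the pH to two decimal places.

Since Ka1 ≫ Ka2, the first ionization dominates [H+].
Ka1 = x²/(0.0198 − x) = 2.3 × 10^-3
Solving the quadratic: x = (−Ka1 + √(Ka1² + 4·Ka1·C₀))/2 = 5.70 × 10^-3 M
pH = −log(5.70 × 10^-3) = 2.24

pH = 2.24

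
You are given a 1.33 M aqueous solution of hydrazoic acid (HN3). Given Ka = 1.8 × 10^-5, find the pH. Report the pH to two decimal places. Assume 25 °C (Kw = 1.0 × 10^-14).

pH = 2.31

HN3 ⇌ N3- + H+
From the ICE table, Ka = [H+]²/(1.33 − [H+]) = 1.8 × 10^-5.
Assume [H+] ≪ 1.33: [H+] ≈ √(1.8 × 10^-5 × 1.33) = 4.89 × 10^-3 M
pH = −log(4.89 × 10^-3) = 2.31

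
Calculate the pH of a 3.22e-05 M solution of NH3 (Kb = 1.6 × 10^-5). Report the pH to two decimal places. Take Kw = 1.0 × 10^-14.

NH3 + H2O ⇌ NH4+ + OH-
Let x = [OH-] at equilibrium. Kb = x²/(3.22e-05 − x).
x is not negligible relative to C₀; solve x² + 1.6e-05·x − 5.15e-10 = 0.
x = (−Kb + √(Kb² + 4·Kb·C₀))/2 = 1.61 × 10^-5 M
pOH = −log(1.61 × 10^-5) = 4.79; pH = 14.00 − 4.79 = 9.21

pH = 9.21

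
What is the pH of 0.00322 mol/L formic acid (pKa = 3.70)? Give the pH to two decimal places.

HCOOH ⇌ HCOO- + H+
Ka = 10^(−3.70) = 2.00 × 10^-4
From the ICE table, Ka = [H+]²/(0.00322 − [H+]) = 2.00 × 10^-4.
[H+] is not negligible relative to C₀; solve [H+]² + 0.0002·[H+] − 6.44e-07 = 0.
[H+] = [−0.0002 + √(0.0002² + 2.58e-06)]/2 = 7.09 × 10^-4 M
pH = −log(7.09 × 10^-4) = 3.15

pH = 3.15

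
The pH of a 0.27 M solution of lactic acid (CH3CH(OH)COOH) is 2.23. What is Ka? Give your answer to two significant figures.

[H+] = 10^(-2.23) = 5.89 × 10^-3 M
At equilibrium [HA] = 0.27 − 5.89 × 10^-3 = 2.64 × 10^-1 M
Ka = [H+][A-]/[HA] = (5.89 × 10^-3)² / 2.64 × 10^-1 = 1.3 × 10^-4

Ka = 1.3 × 10^-4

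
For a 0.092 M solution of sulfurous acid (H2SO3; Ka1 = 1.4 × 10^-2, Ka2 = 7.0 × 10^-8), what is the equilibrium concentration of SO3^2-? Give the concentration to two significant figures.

First ionization gives [H+] ≈ [HSO3-] = 2.96 × 10^-2 M.
Second step: Ka2 = [H+][SO3^2-]/[HSO3-] ≈ [SO3^2-] (since [H+] ≈ [HSO3-]).
So [SO3^2-] ≈ Ka2.

7.0 × 10^-8 M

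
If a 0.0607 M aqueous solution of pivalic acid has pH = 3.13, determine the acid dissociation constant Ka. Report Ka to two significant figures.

Ka = 9.2 × 10^-6

[H+] = 10^(-3.13) = 7.41 × 10^-4 M
At equilibrium [HA] = 0.0607 − 7.41 × 10^-4 = 6.00 × 10^-2 M
Ka = [H+][A-]/[HA] = (7.41 × 10^-4)² / 6.00 × 10^-2 = 9.2 × 10^-6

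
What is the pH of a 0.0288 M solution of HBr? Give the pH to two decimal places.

HBr is a strong acid and dissociates completely, so [H+] = 0.0288 M.
pH = -log(0.0288) = 1.54

pH = 1.54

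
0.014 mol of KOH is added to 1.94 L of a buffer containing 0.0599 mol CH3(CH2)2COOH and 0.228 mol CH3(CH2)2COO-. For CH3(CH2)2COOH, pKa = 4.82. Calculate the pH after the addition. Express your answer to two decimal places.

OH- converts CH3(CH2)2COOH to CH3(CH2)2COO-: CH3(CH2)2COOH → 0.0459 mol, CH3(CH2)2COO- → 0.242 mol.
pH = pKa + log(n_CH3(CH2)2COO-/n_CH3(CH2)2COOH) = 4.82 + log(0.242/0.0459) = 4.82 + (+0.722)

pH = 5.54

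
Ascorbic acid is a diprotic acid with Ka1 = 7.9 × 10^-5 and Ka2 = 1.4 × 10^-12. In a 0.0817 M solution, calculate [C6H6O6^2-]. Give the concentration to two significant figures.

1.4 × 10^-12 M

First ionization gives [H+] ≈ [HC6H6O6-] = 2.54 × 10^-3 M.
Second step: Ka2 = [H+][C6H6O6^2-]/[HC6H6O6-] ≈ [C6H6O6^2-] (since [H+] ≈ [HC6H6O6-]).
So [C6H6O6^2-] ≈ Ka2.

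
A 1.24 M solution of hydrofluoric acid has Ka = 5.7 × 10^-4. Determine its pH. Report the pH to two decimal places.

HF ⇌ F- + H+
From the ICE table, Ka = x²/(1.24 − x) = 5.7 × 10^-4.
Neglecting x in the denominator: x = √(5.7 × 10^-4 × 1.24) = 2.66 × 10^-2 M
pH = −log(2.66 × 10^-2) = 1.58

pH = 1.58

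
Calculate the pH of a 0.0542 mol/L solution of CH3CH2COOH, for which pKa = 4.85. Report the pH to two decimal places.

CH3CH2COOH ⇌ CH3CH2COO- + H+
Ka = 10^(−4.85) = 1.41 × 10^-5
From the ICE table, Ka = x²/(0.0542 − x) = 1.41 × 10^-5.
Since Ka ≪ C₀, x ≈ √(Ka·C₀) = 8.74 × 10^-4 M.
pH = −log(8.74 × 10^-4) = 3.06

pH = 3.06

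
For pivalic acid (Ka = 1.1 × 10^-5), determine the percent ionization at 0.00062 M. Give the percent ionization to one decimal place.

12.5%

(CH3)3CCOOH ⇌ (CH3)3CCOO- + H+; let x = [H+] at equilibrium.
Solve x² + 1.1e-05x − 6.82e-09 = 0 → x = 7.73 × 10^-5 M
% ionization = x/C₀ × 100% = 7.73 × 10^-5/0.00062 × 100% = 12.5%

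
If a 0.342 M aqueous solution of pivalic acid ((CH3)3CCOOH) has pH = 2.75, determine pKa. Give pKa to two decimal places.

[H+] = 10^(-2.75) = 1.78 × 10^-3 M
At equilibrium [HA] = 0.342 − 1.78 × 10^-3 = 3.40 × 10^-1 M
Ka = [H+][A-]/[HA] = (1.78 × 10^-3)² / 3.40 × 10^-1 = 9.32 × 10^-6
pKa = -log(9.32 × 10^-6) = 5.03

pKa = 5.03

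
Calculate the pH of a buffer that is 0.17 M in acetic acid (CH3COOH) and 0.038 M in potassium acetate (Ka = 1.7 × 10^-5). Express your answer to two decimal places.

pKa = −log(1.7 × 10^-5) = 4.770
Using pH = pKa + log([base]/[acid]) with [base]/[acid] = 0.038/0.17:
pH = 4.770 + (-0.651) = 4.12

pH = 4.12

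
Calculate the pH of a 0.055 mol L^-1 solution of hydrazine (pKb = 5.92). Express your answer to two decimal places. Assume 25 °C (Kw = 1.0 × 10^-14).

N2H4 + H2O ⇌ N2H5+ + OH-
Kb = 10^(−5.92) = 1.20 × 10^-6
From the ICE table, Kb = x²/(0.055 − x) = 1.20 × 10^-6.
Neglecting x in the denominator: x = √(1.20 × 10^-6 × 0.055) = 2.57 × 10^-4 M
pOH = −log(2.57 × 10^-4) = 3.59; pH = 14.00 − 3.59 = 10.41

pH = 10.41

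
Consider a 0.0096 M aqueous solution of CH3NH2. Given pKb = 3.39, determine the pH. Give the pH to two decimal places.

pH = 11.25

CH3NH2 + H2O ⇌ CH3NH3+ + OH-
Kb = 10^(−3.39) = 4.07 × 10^-4
From the ICE table, Kb = [OH-]²/(0.0096 − [OH-]) = 4.07 × 10^-4.
Here C₀/Kb ≈ 23.6, so the small-[OH-] approximation fails. Use the quadratic:
[OH-] = (−Kb + √(Kb² + 4·Kb·C₀))/2 = 1.78 × 10^-3 M
pOH = −log(1.78 × 10^-3) = 2.75; pH = 14.00 − 2.75 = 11.25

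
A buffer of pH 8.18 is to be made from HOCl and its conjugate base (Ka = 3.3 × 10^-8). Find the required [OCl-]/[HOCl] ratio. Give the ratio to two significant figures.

pKa = -log(3.3 × 10^-8) = 7.481
pH = pKa + log(r) ⇒ log(r) = 8.18 − 7.481 = +0.699
r = [OCl-]/[HOCl] = 10^(+0.699) = 5

ratio = 5.0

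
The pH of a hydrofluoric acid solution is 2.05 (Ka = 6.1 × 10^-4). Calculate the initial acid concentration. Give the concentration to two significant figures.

C₀ = 1.4 × 10^-1 M

[H+] = 10^(-2.05) = 8.91 × 10^-3 M = x
Ka = x²/(C₀ − x) ⇒ C₀ = x + x²/Ka
C₀ = 8.91 × 10^-3 + (8.91 × 10^-3)²/(6.1 × 10^-4) = 1.39 × 10^-1 M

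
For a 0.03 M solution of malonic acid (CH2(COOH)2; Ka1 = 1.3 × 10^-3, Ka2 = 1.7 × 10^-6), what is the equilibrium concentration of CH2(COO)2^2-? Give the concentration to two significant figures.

1.7 × 10^-6 M

First ionization gives [H+] ≈ [CH2(COOH)COO-] = 5.63 × 10^-3 M.
Second step: Ka2 = [H+][CH2(COO)2^2-]/[CH2(COOH)COO-] ≈ [CH2(COO)2^2-] (since [H+] ≈ [CH2(COOH)COO-]).
So [CH2(COO)2^2-] ≈ Ka2.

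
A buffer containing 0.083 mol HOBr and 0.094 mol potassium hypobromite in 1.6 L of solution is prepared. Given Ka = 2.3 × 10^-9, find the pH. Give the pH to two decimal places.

pH = 8.69

pKa = −log(2.3 × 10^-9) = 8.638
Using pH = pKa + log([base]/[acid]) with [base]/[acid] = 0.094/0.083:
pH = 8.638 + (+0.054) = 8.69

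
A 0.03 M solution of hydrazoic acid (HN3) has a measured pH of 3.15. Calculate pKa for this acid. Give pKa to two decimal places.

[H+] = 10^(-3.15) = 7.08 × 10^-4 M
At equilibrium [HA] = 0.03 − 7.08 × 10^-4 = 2.93 × 10^-2 M
Ka = [H+][A-]/[HA] = (7.08 × 10^-4)² / 2.93 × 10^-2 = 1.71 × 10^-5
pKa = -log(1.71 × 10^-5) = 4.77

pKa = 4.77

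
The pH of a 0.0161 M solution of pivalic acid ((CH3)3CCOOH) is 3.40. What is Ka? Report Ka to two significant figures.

[H+] = 10^(-3.40) = 3.98 × 10^-4 M
At equilibrium [HA] = 0.0161 − 3.98 × 10^-4 = 1.57 × 10^-2 M
Ka = [H+][A-]/[HA] = (3.98 × 10^-4)² / 1.57 × 10^-2 = 1.0 × 10^-5

Ka = 1.0 × 10^-5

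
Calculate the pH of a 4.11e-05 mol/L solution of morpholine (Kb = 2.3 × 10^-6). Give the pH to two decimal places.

C4H8ONH + H2O ⇌ C4H8ONH2+ + OH-
Kb = [OH-]²/(4.11e-05 − [OH-]) = 2.3 × 10^-6
The 5% rule fails; solving [OH-]² + Kb·[OH-] − Kb·C₀ = 0 exactly:
[OH-] = [−2.3e-06 + √(2.3e-06² + 3.78e-10)]/2 = 8.64 × 10^-6 M
pOH = −log(8.64 × 10^-6) = 5.06; pH = 14.00 − 5.06 = 8.94

pH = 8.94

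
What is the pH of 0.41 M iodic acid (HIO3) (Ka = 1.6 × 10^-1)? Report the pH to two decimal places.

HIO3 ⇌ IO3- + H+
From the ICE table, Ka = x²/(0.41 − x) = 1.6 × 10^-1.
The 5% rule fails; solving x² + Ka·x − Ka·C₀ = 0 exactly:
x = (−Ka + √(Ka² + 4·Ka·C₀))/2 = 1.88 × 10^-1 M
pH = −log[H+] = −log(1.88 × 10^-1) = 0.73

pH = 0.73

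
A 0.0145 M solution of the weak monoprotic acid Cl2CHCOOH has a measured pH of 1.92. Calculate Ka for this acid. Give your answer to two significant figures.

Ka = 5.8 × 10^-2

[H+] = 10^(-1.92) = 1.20 × 10^-2 M
At equilibrium [HA] = 0.0145 − 1.20 × 10^-2 = 2.50 × 10^-3 M
Ka = [H+][A-]/[HA] = (1.20 × 10^-2)² / 2.50 × 10^-3 = 5.8 × 10^-2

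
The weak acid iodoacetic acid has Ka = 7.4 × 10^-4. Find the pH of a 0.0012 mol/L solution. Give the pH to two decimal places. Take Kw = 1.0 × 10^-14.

pH = 3.19

ICH2COOH ⇌ ICH2COO- + H+
Ka = [H+]²/(0.0012 − [H+]) = 7.4 × 10^-4
Here C₀/Ka ≈ 1.62, so the small-[H+] approximation fails. Use the quadratic:
[H+] = (−Ka + √(Ka² + 4·Ka·C₀))/2 = 6.42 × 10^-4 M
pH = −log(6.42 × 10^-4) = 3.19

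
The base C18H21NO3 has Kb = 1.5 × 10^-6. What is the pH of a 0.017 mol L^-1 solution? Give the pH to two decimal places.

C18H21NO3 + H2O ⇌ C18H22NO3+ + OH-
Let x = [OH-] at equilibrium. Kb = x²/(0.017 − x).
Assume x ≪ 0.017: x ≈ √(1.5 × 10^-6 × 0.017) = 1.60 × 10^-4 M
(x/C₀ = 0.94% < 5%, so the approximation holds.)
pOH = 3.80, so pH = 14.00 − pOH = 10.20

pH = 10.20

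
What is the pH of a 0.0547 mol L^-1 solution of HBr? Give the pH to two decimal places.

HBr is a strong acid and dissociates completely, so [H+] = 0.0547 M.
pH = -log(0.0547) = 1.26

pH = 1.26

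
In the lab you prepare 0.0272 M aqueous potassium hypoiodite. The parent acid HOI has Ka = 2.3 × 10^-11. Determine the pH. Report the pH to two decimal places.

pH = 11.51

OI- is the conjugate base of the weak acid HOI.
Kb = Kw/Ka = 1.0×10^-14 / 2.3 × 10^-11 = 4.35 × 10^-4
Kb = [OH-]²/(0.0272 − [OH-]) = 4.35 × 10^-4
[OH-] is not negligible relative to C₀; solve [OH-]² + 0.000435·[OH-] − 1.18e-05 = 0.
[OH-] = [−0.000435 + √(0.000435² + 4.73e-05)]/2 = 3.23 × 10^-3 M
pOH = −log(3.23 × 10^-3) = 2.49; pH = 14.00 − 2.49 = 11.51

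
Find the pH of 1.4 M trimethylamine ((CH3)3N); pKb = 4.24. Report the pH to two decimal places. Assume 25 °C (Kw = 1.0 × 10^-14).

(CH3)3N + H2O ⇌ (CH3)3NH+ + OH-
Kb = 10^(−4.24) = 5.75 × 10^-5
From the ICE table, Kb = x²/(1.4 − x) = 5.75 × 10^-5.
Assume x ≪ 1.4: x ≈ √(5.75 × 10^-5 × 1.4) = 8.97 × 10^-3 M
Check: 0.64% ionized — well under 5%, approximation valid.
pOH = 2.05, so pH = 14.00 − pOH = 11.95

pH = 11.95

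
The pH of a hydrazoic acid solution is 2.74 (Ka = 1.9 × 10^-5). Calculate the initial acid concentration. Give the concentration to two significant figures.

C₀ = 1.8 × 10^-1 M

[H+] = 10^(-2.74) = 1.82 × 10^-3 M = x
Ka = x²/(C₀ − x) ⇒ C₀ = x + x²/Ka
C₀ = 1.82 × 10^-3 + (1.82 × 10^-3)²/(1.9 × 10^-5) = 1.76 × 10^-1 M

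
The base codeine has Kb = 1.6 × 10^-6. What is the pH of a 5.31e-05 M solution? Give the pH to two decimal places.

pH = 8.93

C18H21NO3 + H2O ⇌ C18H22NO3+ + OH-
From the ICE table, Kb = [OH-]²/(5.31e-05 − [OH-]) = 1.6 × 10^-6.
Here C₀/Kb ≈ 33.2, so the small-[OH-] approximation fails. Use the quadratic:
[OH-] = [−1.6e-06 + √(1.6e-06² + 3.4e-10)]/2 = 8.45 × 10^-6 M
pOH = 5.07, so pH = 14.00 − pOH = 8.93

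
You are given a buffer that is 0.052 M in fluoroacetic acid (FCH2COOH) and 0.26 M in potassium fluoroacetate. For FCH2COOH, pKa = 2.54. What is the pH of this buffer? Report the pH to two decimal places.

Using pH = pKa + log([base]/[acid]) with [base]/[acid] = 0.26/0.052:
pH = 2.54 + (+0.699) = 3.24

pH = 3.24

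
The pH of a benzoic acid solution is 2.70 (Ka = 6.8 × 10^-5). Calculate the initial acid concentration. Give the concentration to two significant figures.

C₀ = 6.1 × 10^-2 M

[H+] = 10^(-2.70) = 2.00 × 10^-3 M = x
Ka = x²/(C₀ − x) ⇒ C₀ = x + x²/Ka
C₀ = 2.00 × 10^-3 + (2.00 × 10^-3)²/(6.8 × 10^-5) = 6.08 × 10^-2 M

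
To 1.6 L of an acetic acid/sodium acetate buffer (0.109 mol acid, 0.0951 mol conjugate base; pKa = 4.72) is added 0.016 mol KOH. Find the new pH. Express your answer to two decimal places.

After neutralization: n(CH3COOH) = 0.093 mol, n(CH3COO-) = 0.111 mol.
pH = pKa + log(n_CH3COO-/n_CH3COOH) = 4.72 + log(0.111/0.093) = 4.72 + (+0.077)

pH = 4.80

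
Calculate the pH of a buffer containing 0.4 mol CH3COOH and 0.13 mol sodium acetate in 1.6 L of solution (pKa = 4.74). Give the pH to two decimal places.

pH = pKa + log([A⁻]/[HA]) = 4.74 + log(0.13/0.4)
pH = 4.74 + (-0.488) = 4.25

pH = 4.25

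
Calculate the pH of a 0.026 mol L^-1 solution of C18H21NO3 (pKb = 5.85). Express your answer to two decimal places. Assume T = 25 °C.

C18H21NO3 + H2O ⇌ C18H22NO3+ + OH-
Kb = 10^(−5.85) = 1.41 × 10^-6
Kb = x²/(0.026 − x) = 1.41 × 10^-6
Since Kb ≪ C₀, x ≈ √(Kb·C₀) = 1.91 × 10^-4 M.
pOH = 3.72, so pH = 14.00 − pOH = 10.28

pH = 10.28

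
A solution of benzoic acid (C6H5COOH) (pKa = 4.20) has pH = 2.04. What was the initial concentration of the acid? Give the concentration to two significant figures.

[H+] = 10^(-2.04) = 9.12 × 10^-3 M = x
Ka = 10^(−4.20) = 6.31 × 10^-5
Ka = x²/(C₀ − x) ⇒ C₀ = x + x²/Ka
C₀ = 9.12 × 10^-3 + (9.12 × 10^-3)²/(6.31 × 10^-5) = 1.33 M

C₀ = 1.3 M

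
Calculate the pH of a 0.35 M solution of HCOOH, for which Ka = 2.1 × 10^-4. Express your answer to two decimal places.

pH = 2.07

HCOOH ⇌ HCOO- + H+
Let x = [H+] at equilibrium. Ka = x²/(0.35 − x).
Neglecting x in the denominator: x = √(2.1 × 10^-4 × 0.35) = 8.57 × 10^-3 M
Check: 2.4% ionized — well under 5%, approximation valid.
pH = −log[H+] = −log(8.57 × 10^-3) = 2.07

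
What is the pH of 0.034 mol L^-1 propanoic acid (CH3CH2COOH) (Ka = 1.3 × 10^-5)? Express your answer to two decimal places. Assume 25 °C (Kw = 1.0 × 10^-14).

pH = 3.18

CH3CH2COOH ⇌ CH3CH2COO- + H+
From the ICE table, Ka = [H+]²/(0.034 − [H+]) = 1.3 × 10^-5.
Assume [H+] ≪ 0.034: [H+] ≈ √(1.3 × 10^-5 × 0.034) = 6.65 × 10^-4 M
Check: 2% ionized — well under 5%, approximation valid.
pH = −log[H+] = −log(6.65 × 10^-4) = 3.18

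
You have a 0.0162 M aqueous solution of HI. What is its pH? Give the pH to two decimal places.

HI is a strong acid and dissociates completely, so [H+] = 0.0162 M.
pH = -log(0.0162) = 1.79

pH = 1.79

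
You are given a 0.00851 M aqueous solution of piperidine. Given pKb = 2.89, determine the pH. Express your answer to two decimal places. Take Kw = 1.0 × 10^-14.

pH = 11.44

C5H10NH + H2O ⇌ C5H10NH2+ + OH-
Kb = 10^(−2.89) = 1.29 × 10^-3
Kb = x²/(0.00851 − x) = 1.29 × 10^-3
x is not negligible relative to C₀; solve x² + 0.00129·x − 1.1e-05 = 0.
x = (−Kb + √(Kb² + 4·Kb·C₀))/2 = 2.73 × 10^-3 M
pOH = 2.56, so pH = 14.00 − pOH = 11.44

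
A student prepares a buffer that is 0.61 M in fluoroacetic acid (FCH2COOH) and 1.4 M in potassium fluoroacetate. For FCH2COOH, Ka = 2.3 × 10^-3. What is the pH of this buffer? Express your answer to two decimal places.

pH = 3.00

pKa = −log(2.3 × 10^-3) = 2.638
Henderson–Hasselbalch: pH = pKa + log([FCH2COO-]/[FCH2COOH]) = 2.638 + log(1.4/0.61)
pH = 2.638 + (+0.361) = 3.00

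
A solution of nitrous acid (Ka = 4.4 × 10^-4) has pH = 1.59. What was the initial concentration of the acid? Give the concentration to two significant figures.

[H+] = 10^(-1.59) = 2.57 × 10^-2 M = x
Ka = x²/(C₀ − x) ⇒ C₀ = x + x²/Ka
C₀ = 2.57 × 10^-2 + (2.57 × 10^-2)²/(4.4 × 10^-4) = 1.53 M

C₀ = 1.5 M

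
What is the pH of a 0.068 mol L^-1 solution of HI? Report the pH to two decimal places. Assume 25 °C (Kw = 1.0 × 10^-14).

pH = 1.17

HI is a strong acid and dissociates completely, so [H+] = 0.068 M.
pH = -log(0.068) = 1.17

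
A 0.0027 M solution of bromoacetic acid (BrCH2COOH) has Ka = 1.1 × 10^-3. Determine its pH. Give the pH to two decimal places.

BrCH2COOH ⇌ BrCH2COO- + H+
From the ICE table, Ka = [H+]²/(0.0027 − [H+]) = 1.1 × 10^-3.
Here C₀/Ka ≈ 2.45, so the small-[H+] approximation fails. Use the quadratic:
[H+] = [−0.0011 + √(0.0011² + 1.19e-05)]/2 = 1.26 × 10^-3 M
pH = −log(1.26 × 10^-3) = 2.90

pH = 2.90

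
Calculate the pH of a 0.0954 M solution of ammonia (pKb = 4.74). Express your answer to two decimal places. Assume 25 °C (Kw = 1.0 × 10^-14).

NH3 + H2O ⇌ NH4+ + OH-
Kb = 10^(−4.74) = 1.82 × 10^-5
From the ICE table, Kb = [OH-]²/(0.0954 − [OH-]) = 1.82 × 10^-5.
Neglecting [OH-] in the denominator: [OH-] = √(1.82 × 10^-5 × 0.0954) = 1.32 × 10^-3 M
([OH-]/C₀ = 1.4% < 5%, so the approximation holds.)
pOH = 2.88, so pH = 14.00 − pOH = 11.12

pH = 11.12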